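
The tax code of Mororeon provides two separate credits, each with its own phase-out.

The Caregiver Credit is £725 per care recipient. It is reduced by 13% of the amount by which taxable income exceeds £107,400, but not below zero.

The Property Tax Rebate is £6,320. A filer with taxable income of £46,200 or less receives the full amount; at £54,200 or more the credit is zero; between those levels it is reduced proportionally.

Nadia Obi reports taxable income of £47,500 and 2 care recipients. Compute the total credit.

Caregiver Credit: base = 2 × £725 = £1,450. £47,500 is at or below the £107,400 threshold, so the full £1,450 applies.
Property Tax Rebate: £47,500 is £1,300 into a £8,000 phase-out range, leaving 6,700/8,000 of the credit: £6,320 × 6,700/8,000 = £5,293.
Total: £1,450 + £5,293 = £6,743.

£6,743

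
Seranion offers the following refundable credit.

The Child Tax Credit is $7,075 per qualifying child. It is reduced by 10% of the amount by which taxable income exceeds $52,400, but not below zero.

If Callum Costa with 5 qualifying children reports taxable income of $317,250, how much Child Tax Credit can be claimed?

Child Tax Credit: base = 5 × $7,075 = $35,375. 10% of the $264,850 excess over $52,400 is $26,485; credit = $35,375 − $26,485 = $8,890.

$8,890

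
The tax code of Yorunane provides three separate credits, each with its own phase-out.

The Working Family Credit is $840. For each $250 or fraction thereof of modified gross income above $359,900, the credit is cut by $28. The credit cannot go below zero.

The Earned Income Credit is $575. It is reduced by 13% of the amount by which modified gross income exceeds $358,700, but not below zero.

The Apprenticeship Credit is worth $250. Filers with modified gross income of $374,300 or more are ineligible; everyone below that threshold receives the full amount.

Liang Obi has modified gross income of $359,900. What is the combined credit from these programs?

$1,509

Working Family Credit: $359,900 is at or below the $359,900 threshold, so the full $840 applies.
Earned Income Credit: 13% of the $1,200 excess over $358,700 is $156; credit = $575 − $156 = $419.
Apprenticeship Credit: $359,900 is below the $374,300 cutoff, so the full $250 applies.
Total: $840 + $419 + $250 = $1,509.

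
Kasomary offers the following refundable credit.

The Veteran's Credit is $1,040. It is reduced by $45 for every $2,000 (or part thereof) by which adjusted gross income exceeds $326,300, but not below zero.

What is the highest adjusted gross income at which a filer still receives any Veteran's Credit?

$372,300

After 23 increments the reduction is 23 × $45 = $1,035, leaving $5; one more increment wipes it out. Increment 23 ends at excess 23 × $2,000 = $46,000, so the highest qualifying income is $326,300 + $46,000 = $372,300.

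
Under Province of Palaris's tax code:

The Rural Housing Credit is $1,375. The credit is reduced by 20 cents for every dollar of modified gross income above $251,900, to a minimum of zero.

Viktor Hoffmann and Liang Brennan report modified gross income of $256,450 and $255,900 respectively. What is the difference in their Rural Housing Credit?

$110

Viktor ($256,450): Rural Housing Credit: 20% of the $4,550 excess over $251,900 is $910; credit = $1,375 − $910 = $465.
Liang ($255,900): Rural Housing Credit: 20% of the $4,000 excess over $251,900 is $800; credit = $1,375 − $800 = $575.
Difference: |$465 − $575| = $110.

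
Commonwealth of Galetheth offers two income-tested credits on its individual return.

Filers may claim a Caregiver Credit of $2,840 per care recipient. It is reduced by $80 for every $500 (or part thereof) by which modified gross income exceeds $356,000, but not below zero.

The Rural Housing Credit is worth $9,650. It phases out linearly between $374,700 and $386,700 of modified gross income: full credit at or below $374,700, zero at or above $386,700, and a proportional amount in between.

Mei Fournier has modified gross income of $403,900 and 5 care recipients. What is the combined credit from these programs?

$6,520

Caregiver Credit: base = 5 × $2,840 = $14,200. income exceeds $356,000 by $47,900, which is 96 full-or-partial $500 increments; reduction = 96 × $80 = $7,680, leaving $6,520.
Rural Housing Credit: $403,900 is at or above $386,700, so the credit is $0.
Total: $6,520 + $0 = $6,520.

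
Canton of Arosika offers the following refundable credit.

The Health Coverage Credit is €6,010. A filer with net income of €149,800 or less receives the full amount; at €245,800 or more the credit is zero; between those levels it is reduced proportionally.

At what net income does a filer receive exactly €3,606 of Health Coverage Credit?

€188,200

€3,606 is 3,606/6,010 of the full €6,010, so 2,404/6,010 of the €96,000 range has been used: income = €149,800 + €96,000 × 2,404/6,010 = €188,200.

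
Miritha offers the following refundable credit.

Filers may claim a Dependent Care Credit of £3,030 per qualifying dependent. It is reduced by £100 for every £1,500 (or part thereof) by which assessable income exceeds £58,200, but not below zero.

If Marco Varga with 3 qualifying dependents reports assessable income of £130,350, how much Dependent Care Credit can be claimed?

Dependent Care Credit: base = 3 × £3,030 = £9,090. income exceeds £58,200 by £72,150, which is 49 full-or-partial £1,500 increments; reduction = 49 × £100 = £4,900, leaving £4,190.

£4,190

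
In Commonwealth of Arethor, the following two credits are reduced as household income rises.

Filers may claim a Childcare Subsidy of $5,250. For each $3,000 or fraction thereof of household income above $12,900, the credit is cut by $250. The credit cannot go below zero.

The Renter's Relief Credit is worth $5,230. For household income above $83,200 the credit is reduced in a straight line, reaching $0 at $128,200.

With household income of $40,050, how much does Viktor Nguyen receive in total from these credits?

$7,980

Childcare Subsidy: income exceeds $12,900 by $27,150, which is 10 full-or-partial $3,000 increments; reduction = 10 × $250 = $2,500, leaving $2,750.
Renter's Relief Credit: $40,050 is at or below the $83,200 threshold, so the full $5,230 applies.
Total: $2,750 + $5,230 = $7,980.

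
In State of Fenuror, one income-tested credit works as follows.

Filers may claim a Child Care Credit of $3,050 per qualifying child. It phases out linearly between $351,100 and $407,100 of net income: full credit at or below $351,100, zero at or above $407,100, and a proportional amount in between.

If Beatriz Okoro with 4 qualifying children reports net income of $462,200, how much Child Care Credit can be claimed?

Child Care Credit: base = 4 × $3,050 = $12,200. $462,200 is at or above $407,100, so the credit is $0.

$0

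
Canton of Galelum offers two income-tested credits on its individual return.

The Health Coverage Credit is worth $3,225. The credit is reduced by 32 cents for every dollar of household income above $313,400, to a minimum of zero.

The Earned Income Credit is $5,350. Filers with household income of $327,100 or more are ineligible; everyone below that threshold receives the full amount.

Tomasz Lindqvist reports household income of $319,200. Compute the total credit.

$6,719

Health Coverage Credit: 32% of the $5,800 excess over $313,400 is $1,856; credit = $3,225 − $1,856 = $1,369.
Earned Income Credit: $319,200 is below the $327,100 cutoff, so the full $5,350 applies.
Total: $1,369 + $5,350 = $6,719.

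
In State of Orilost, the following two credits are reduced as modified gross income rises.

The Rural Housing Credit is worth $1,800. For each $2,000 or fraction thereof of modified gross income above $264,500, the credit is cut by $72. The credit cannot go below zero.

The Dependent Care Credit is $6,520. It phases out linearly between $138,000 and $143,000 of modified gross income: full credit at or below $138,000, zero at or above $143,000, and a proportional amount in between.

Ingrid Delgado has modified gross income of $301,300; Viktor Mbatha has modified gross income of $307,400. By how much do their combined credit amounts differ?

Ingrid ($301,300): Rural Housing Credit: income exceeds $264,500 by $36,800, which is 19 full-or-partial $2,000 increments; reduction = 19 × $72 = $1,368, leaving $432. Dependent Care Credit: $301,300 is at or above $143,000, so the credit is $0. total $432 + $0 = $432
Viktor ($307,400): Rural Housing Credit: income exceeds $264,500 by $42,900, which is 22 full-or-partial $2,000 increments; reduction = 22 × $72 = $1,584, leaving $216. Dependent Care Credit: $307,400 is at or above $143,000, so the credit is $0. total $216 + $0 = $216
Difference: |$432 − $216| = $216.

$216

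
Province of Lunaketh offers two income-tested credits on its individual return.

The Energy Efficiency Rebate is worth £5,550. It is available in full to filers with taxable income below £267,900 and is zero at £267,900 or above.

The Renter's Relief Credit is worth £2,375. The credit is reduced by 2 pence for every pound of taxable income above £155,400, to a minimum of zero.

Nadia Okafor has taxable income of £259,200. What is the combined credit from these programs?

£5,849

Energy Efficiency Rebate: £259,200 is below the £267,900 cutoff, so the full £5,550 applies.
Renter's Relief Credit: 2% of the £103,800 excess over £155,400 is £2,076; credit = £2,375 − £2,076 = £299.
Total: £5,550 + £299 = £5,849.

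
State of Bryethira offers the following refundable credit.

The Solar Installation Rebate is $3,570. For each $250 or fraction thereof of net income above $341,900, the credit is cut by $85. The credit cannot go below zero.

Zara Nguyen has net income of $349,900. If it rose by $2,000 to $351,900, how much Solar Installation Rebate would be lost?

At $349,900 — income exceeds $341,900 by $8,000, which is 32 full-or-partial $250 increments; reduction = 32 × $85 = $2,720, leaving $850.
At $351,900 — income exceeds $341,900 by $10,000, which is 40 full-or-partial $250 increments; reduction = 40 × $85 = $3,400, leaving $170.
Lost: $850 − $170 = $680.

$680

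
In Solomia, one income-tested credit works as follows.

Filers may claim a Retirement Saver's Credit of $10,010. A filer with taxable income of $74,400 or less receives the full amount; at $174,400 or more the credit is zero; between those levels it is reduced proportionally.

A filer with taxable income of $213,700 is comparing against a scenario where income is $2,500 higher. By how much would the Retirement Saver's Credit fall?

$0

At $213,700 — $213,700 is at or above $174,400, so the credit is $0.
At $216,200 — $216,200 is at or above $174,400, so the credit is $0.
Lost: $0 − $0 = $0.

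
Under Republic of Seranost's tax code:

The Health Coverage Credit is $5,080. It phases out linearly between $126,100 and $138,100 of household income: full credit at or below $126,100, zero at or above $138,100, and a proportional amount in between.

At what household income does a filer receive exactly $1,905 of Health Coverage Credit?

$1,905 is 1,905/5,080 of the full $5,080, so 3,175/5,080 of the $12,000 range has been used: income = $126,100 + $12,000 × 3,175/5,080 = $133,600.

$133,600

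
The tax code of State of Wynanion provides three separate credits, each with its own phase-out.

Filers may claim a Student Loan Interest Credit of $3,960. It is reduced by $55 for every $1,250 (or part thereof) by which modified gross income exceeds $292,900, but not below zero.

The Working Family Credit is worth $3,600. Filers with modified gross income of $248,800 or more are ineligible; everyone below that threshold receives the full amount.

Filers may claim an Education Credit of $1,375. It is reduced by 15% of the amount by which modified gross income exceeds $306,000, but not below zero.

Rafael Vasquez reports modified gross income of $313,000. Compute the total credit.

Student Loan Interest Credit: income exceeds $292,900 by $20,100, which is 17 full-or-partial $1,250 increments; reduction = 17 × $55 = $935, leaving $3,025.
Working Family Credit: $313,000 meets or exceeds the $248,800 cutoff, so the credit is $0.
Education Credit: 15% of the $7,000 excess over $306,000 is $1,050; credit = $1,375 − $1,050 = $325.
Total: $3,025 + $0 + $325 = $3,350.

$3,350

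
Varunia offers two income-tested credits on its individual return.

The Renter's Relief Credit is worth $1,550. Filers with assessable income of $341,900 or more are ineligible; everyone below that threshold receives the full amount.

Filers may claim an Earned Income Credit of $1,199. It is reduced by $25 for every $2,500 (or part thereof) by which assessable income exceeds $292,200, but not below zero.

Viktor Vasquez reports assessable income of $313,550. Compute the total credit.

Renter's Relief Credit: $313,550 is below the $341,900 cutoff, so the full $1,550 applies.
Earned Income Credit: income exceeds $292,200 by $21,350, which is 9 full-or-partial $2,500 increments; reduction = 9 × $25 = $225, leaving $974.
Total: $1,550 + $974 = $2,524.

$2,524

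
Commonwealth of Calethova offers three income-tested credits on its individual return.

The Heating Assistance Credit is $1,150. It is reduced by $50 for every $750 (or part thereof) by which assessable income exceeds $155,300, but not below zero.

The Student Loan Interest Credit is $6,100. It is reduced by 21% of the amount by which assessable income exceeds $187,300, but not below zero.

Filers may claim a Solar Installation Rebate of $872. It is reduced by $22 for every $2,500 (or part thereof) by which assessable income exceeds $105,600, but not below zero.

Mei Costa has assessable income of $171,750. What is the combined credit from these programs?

Heating Assistance Credit: income exceeds $155,300 by $16,450, which is 22 full-or-partial $750 increments; reduction = 22 × $50 = $1,100, leaving $50.
Student Loan Interest Credit: $171,750 is at or below the $187,300 threshold, so the full $6,100 applies.
Solar Installation Rebate: income exceeds $105,600 by $66,150, which is 27 full-or-partial $2,500 increments; reduction = 27 × $22 = $594, leaving $278.
Total: $50 + $6,100 + $278 = $6,428.

$6,428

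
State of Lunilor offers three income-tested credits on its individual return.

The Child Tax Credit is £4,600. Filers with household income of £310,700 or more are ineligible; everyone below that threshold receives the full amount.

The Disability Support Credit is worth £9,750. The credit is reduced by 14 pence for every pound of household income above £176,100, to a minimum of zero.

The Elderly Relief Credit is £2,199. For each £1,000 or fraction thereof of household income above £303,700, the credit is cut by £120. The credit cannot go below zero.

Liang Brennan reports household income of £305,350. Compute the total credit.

Child Tax Credit: £305,350 is below the £310,700 cutoff, so the full £4,600 applies.
Disability Support Credit: 14% of the £129,250 excess over £176,100 is £18,095 ≥ base, so the credit is £0.
Elderly Relief Credit: income exceeds £303,700 by £1,650, which is 2 full-or-partial £1,000 increments; reduction = 2 × £120 = £240, leaving £1,959.
Total: £4,600 + £0 + £1,959 = £6,559.

£6,559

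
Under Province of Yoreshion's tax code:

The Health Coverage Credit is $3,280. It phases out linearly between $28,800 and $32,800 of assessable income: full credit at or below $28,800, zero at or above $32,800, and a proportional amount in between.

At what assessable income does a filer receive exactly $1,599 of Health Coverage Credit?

$1,599 is 1,599/3,280 of the full $3,280, so 1,681/3,280 of the $4,000 range has been used: income = $28,800 + $4,000 × 1,681/3,280 = $30,850.

$30,850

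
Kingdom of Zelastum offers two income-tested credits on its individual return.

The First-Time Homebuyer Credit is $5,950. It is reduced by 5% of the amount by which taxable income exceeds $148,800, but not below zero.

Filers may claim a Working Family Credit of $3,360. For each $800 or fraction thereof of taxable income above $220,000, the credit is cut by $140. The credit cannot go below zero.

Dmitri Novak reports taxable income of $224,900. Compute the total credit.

$4,525

First-Time Homebuyer Credit: 5% of the $76,100 excess over $148,800 is $3,805; credit = $5,950 − $3,805 = $2,145.
Working Family Credit: income exceeds $220,000 by $4,900, which is 7 full-or-partial $800 increments; reduction = 7 × $140 = $980, leaving $2,380.
Total: $2,145 + $2,380 = $4,525.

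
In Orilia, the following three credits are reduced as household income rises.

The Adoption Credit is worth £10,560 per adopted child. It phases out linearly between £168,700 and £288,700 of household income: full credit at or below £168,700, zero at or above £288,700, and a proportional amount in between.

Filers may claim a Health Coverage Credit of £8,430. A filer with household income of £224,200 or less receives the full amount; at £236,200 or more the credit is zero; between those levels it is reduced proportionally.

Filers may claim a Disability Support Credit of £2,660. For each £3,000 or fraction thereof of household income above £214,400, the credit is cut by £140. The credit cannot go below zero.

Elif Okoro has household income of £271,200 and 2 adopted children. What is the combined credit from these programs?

Adoption Credit: base = 2 × £10,560 = £21,120. £271,200 is £102,500 into a £120,000 phase-out range, leaving 17,500/120,000 of the credit: £21,120 × 17,500/120,000 = £3,080.
Health Coverage Credit: £271,200 is at or above £236,200, so the credit is £0.
Disability Support Credit: income exceeds £214,400 by £56,800 → 19 increments × £140 = £2,660 ≥ base, so the credit is £0.
Total: £3,080 + £0 + £0 = £3,080.

£3,080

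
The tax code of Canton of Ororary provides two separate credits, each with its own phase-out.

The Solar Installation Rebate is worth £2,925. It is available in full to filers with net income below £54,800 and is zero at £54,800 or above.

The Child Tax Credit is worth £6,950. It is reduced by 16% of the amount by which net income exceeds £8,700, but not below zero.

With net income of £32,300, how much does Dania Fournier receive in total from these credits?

£6,099

Solar Installation Rebate: £32,300 is below the £54,800 cutoff, so the full £2,925 applies.
Child Tax Credit: 16% of the £23,600 excess over £8,700 is £3,776; credit = £6,950 − £3,776 = £3,174.
Total: £2,925 + £3,174 = £6,099.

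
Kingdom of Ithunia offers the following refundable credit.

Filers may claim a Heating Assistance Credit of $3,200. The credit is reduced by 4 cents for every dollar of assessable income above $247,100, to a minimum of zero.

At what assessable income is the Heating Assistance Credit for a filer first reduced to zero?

$327,100

The credit falls by 4% of each dollar above $247,100, so it reaches zero when the excess is $3,200 / 4% = $80,000: income = $247,100 + $80,000 = $327,100.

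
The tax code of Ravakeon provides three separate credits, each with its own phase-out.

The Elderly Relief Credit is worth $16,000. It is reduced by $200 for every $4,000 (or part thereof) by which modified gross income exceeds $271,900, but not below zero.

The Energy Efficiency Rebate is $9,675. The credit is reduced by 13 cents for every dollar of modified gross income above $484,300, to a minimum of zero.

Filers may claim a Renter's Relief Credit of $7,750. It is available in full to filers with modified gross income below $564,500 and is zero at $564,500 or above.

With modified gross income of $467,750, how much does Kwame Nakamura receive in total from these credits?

$23,625

Elderly Relief Credit: income exceeds $271,900 by $195,850, which is 49 full-or-partial $4,000 increments; reduction = 49 × $200 = $9,800, leaving $6,200.
Energy Efficiency Rebate: $467,750 is at or below the $484,300 threshold, so the full $9,675 applies.
Renter's Relief Credit: $467,750 is below the $564,500 cutoff, so the full $7,750 applies.
Total: $6,200 + $9,675 + $7,750 = $23,625.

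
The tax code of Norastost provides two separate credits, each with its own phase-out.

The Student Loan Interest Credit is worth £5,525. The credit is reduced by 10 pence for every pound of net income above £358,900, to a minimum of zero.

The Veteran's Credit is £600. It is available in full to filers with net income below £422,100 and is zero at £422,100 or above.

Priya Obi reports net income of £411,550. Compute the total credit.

Student Loan Interest Credit: 10% of the £52,650 excess over £358,900 is £5,265; credit = £5,525 − £5,265 = £260.
Veteran's Credit: £411,550 is below the £422,100 cutoff, so the full £600 applies.
Total: £260 + £600 = £860.

£860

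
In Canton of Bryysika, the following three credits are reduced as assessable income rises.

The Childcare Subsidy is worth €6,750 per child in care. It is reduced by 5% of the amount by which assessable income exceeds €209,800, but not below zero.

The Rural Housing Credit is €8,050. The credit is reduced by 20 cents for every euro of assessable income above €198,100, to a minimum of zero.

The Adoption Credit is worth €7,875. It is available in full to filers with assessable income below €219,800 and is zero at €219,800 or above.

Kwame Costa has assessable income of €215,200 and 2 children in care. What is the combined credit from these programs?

Childcare Subsidy: base = 2 × €6,750 = €13,500. 5% of the €5,400 excess over €209,800 is €270; credit = €13,500 − €270 = €13,230.
Rural Housing Credit: 20% of the €17,100 excess over €198,100 is €3,420; credit = €8,050 − €3,420 = €4,630.
Adoption Credit: €215,200 is below the €219,800 cutoff, so the full €7,875 applies.
Total: €13,230 + €4,630 + €7,875 = €25,735.

€25,735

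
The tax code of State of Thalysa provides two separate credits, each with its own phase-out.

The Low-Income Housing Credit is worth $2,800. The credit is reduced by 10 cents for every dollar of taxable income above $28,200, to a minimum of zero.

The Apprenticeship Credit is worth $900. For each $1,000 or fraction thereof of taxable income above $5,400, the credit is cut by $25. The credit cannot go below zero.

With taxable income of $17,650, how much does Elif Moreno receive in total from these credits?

$3,375

Low-Income Housing Credit: $17,650 is at or below the $28,200 threshold, so the full $2,800 applies.
Apprenticeship Credit: income exceeds $5,400 by $12,250, which is 13 full-or-partial $1,000 increments; reduction = 13 × $25 = $325, leaving $575.
Total: $2,800 + $575 = $3,375.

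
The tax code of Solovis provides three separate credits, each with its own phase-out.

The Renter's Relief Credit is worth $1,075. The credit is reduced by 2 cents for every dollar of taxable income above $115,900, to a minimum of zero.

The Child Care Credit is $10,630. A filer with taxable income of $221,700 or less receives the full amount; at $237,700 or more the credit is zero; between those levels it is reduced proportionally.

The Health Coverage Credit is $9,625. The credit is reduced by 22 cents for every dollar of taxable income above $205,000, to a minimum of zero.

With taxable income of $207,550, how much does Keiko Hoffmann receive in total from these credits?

$19,694

Renter's Relief Credit: 2% of the $91,650 excess over $115,900 is $1,833 ≥ base, so the credit is $0.
Child Care Credit: $207,550 is at or below the $221,700 threshold, so the full $10,630 applies.
Health Coverage Credit: 22% of the $2,550 excess over $205,000 is $561; credit = $9,625 − $561 = $9,064.
Total: $0 + $10,630 + $9,064 = $19,694.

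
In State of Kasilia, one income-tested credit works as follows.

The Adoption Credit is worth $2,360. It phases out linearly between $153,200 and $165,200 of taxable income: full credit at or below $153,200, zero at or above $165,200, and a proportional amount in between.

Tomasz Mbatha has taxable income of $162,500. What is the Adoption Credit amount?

$531

Adoption Credit: $162,500 is $9,300 into a $12,000 phase-out range, leaving 2,700/12,000 of the credit: $2,360 × 2,700/12,000 = $531.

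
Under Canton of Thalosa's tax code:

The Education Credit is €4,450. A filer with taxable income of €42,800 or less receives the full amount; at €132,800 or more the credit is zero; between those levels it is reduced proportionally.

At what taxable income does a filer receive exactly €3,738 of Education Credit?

€57,200

€3,738 is 3,738/4,450 of the full €4,450, so 712/4,450 of the €90,000 range has been used: income = €42,800 + €90,000 × 712/4,450 = €57,200.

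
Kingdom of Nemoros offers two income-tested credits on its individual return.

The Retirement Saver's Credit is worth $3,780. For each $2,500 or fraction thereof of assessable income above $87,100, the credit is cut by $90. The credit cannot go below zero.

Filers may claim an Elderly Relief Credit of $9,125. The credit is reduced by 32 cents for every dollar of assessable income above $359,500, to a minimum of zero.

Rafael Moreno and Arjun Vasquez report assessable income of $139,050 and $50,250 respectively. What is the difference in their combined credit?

$1,890

Rafael ($139,050): Retirement Saver's Credit: income exceeds $87,100 by $51,950, which is 21 full-or-partial $2,500 increments; reduction = 21 × $90 = $1,890, leaving $1,890. Elderly Relief Credit: $139,050 is at or below the $359,500 threshold, so the full $9,125 applies. total $1,890 + $9,125 = $11,015
Arjun ($50,250): Retirement Saver's Credit: $50,250 is at or below the $87,100 threshold, so the full $3,780 applies. Elderly Relief Credit: $50,250 is at or below the $359,500 threshold, so the full $9,125 applies. total $3,780 + $9,125 = $12,905
Difference: |$11,015 − $12,905| = $1,890.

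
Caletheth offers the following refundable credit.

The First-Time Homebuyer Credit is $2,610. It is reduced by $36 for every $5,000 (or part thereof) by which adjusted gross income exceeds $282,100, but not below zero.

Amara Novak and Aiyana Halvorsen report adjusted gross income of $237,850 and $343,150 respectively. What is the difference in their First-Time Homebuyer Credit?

$468

Amara ($237,850): First-Time Homebuyer Credit: $237,850 is at or below the $282,100 threshold, so the full $2,610 applies.
Aiyana ($343,150): First-Time Homebuyer Credit: income exceeds $282,100 by $61,050, which is 13 full-or-partial $5,000 increments; reduction = 13 × $36 = $468, leaving $2,142.
Difference: |$2,610 − $2,142| = $468.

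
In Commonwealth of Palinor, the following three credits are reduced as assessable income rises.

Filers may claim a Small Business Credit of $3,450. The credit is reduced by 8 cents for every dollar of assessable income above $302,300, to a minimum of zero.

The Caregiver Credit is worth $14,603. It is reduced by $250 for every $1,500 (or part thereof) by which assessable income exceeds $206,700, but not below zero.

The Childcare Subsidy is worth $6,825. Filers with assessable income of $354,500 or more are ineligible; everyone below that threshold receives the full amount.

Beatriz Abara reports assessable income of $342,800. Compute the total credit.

Small Business Credit: 8% of the $40,500 excess over $302,300 is $3,240; credit = $3,450 − $3,240 = $210.
Caregiver Credit: income exceeds $206,700 by $136,100 → 91 increments × $250 = $22,750 ≥ base, so the credit is $0.
Childcare Subsidy: $342,800 is below the $354,500 cutoff, so the full $6,825 applies.
Total: $210 + $0 + $6,825 = $7,035.

$7,035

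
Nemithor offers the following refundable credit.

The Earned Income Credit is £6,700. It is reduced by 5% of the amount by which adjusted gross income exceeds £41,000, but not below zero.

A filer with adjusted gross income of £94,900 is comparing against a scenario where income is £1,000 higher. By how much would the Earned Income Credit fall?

At £94,900 — 5% of the £53,900 excess over £41,000 is £2,695; credit = £6,700 − £2,695 = £4,005.
At £95,900 — 5% of the £54,900 excess over £41,000 is £2,745; credit = £6,700 − £2,745 = £3,955.
Lost: £4,005 − £3,955 = £50.

£50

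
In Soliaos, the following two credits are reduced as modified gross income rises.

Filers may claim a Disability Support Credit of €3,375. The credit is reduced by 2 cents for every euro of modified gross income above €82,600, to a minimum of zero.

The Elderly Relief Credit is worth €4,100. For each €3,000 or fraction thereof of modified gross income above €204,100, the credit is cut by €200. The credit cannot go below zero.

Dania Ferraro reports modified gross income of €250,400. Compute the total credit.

Disability Support Credit: 2% of the €167,800 excess over €82,600 is €3,356; credit = €3,375 − €3,356 = €19.
Elderly Relief Credit: income exceeds €204,100 by €46,300, which is 16 full-or-partial €3,000 increments; reduction = 16 × €200 = €3,200, leaving €900.
Total: €19 + €900 = €919.

€919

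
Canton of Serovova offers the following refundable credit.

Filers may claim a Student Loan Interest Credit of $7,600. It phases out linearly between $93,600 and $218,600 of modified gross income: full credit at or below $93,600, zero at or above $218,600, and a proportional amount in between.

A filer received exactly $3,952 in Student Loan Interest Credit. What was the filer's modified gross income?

$153,600

$3,952 is 3,952/7,600 of the full $7,600, so 3,648/7,600 of the $125,000 range has been used: income = $93,600 + $125,000 × 3,648/7,600 = $153,600.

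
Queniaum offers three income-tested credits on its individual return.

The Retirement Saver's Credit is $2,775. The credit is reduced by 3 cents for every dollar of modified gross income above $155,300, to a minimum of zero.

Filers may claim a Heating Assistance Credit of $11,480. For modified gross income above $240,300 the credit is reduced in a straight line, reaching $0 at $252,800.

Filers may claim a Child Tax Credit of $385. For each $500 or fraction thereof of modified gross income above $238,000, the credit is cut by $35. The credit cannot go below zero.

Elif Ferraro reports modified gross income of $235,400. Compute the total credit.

Retirement Saver's Credit: 3% of the $80,100 excess over $155,300 is $2,403; credit = $2,775 − $2,403 = $372.
Heating Assistance Credit: $235,400 is at or below the $240,300 threshold, so the full $11,480 applies.
Child Tax Credit: $235,400 is at or below the $238,000 threshold, so the full $385 applies.
Total: $372 + $11,480 + $385 = $12,237.

$12,237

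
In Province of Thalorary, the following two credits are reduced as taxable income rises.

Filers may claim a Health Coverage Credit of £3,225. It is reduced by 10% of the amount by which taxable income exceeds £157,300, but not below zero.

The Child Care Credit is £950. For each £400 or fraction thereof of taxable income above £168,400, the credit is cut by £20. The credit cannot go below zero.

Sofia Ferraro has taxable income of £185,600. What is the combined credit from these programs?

£485

Health Coverage Credit: 10% of the £28,300 excess over £157,300 is £2,830; credit = £3,225 − £2,830 = £395.
Child Care Credit: income exceeds £168,400 by £17,200, which is 43 full-or-partial £400 increments; reduction = 43 × £20 = £860, leaving £90.
Total: £395 + £90 = £485.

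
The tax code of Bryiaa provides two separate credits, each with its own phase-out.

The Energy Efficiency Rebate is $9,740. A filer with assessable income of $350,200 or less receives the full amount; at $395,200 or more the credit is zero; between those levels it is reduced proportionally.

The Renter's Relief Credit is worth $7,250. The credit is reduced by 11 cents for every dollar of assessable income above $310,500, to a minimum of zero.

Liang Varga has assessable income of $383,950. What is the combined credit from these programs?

Energy Efficiency Rebate: $383,950 is $33,750 into a $45,000 phase-out range, leaving 11,250/45,000 of the credit: $9,740 × 11,250/45,000 = $2,435.
Renter's Relief Credit: 11% of the $73,450 excess over $310,500 is $8,079.50 ≥ base, so the credit is $0.
Total: $2,435 + $0 = $2,435.

$2,435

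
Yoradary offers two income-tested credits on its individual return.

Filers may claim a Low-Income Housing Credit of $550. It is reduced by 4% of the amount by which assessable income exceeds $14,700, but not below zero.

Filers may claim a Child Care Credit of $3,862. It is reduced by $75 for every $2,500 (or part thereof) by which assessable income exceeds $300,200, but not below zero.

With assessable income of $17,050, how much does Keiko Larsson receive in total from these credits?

$4,318

Low-Income Housing Credit: 4% of the $2,350 excess over $14,700 is $94; credit = $550 − $94 = $456.
Child Care Credit: $17,050 is at or below the $300,200 threshold, so the full $3,862 applies.
Total: $456 + $3,862 = $4,318.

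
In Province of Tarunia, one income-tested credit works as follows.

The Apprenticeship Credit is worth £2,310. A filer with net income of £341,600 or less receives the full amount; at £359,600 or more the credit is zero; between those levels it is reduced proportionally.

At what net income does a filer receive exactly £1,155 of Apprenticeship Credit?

£1,155 is 1,155/2,310 of the full £2,310, so 1,155/2,310 of the £18,000 range has been used: income = £341,600 + £18,000 × 1,155/2,310 = £350,600.

£350,600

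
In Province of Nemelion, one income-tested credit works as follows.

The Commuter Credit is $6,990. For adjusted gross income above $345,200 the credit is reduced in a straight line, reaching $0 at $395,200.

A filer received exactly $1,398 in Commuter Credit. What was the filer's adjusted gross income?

$1,398 is 1,398/6,990 of the full $6,990, so 5,592/6,990 of the $50,000 range has been used: income = $345,200 + $50,000 × 5,592/6,990 = $385,200.

$385,200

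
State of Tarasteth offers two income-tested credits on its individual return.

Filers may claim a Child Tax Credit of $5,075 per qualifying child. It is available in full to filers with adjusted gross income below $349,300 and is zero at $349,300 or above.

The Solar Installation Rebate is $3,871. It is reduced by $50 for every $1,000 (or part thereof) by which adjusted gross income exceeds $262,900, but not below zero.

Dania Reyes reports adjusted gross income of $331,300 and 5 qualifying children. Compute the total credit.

Child Tax Credit: base = 5 × $5,075 = $25,375. $331,300 is below the $349,300 cutoff, so the full $25,375 applies.
Solar Installation Rebate: income exceeds $262,900 by $68,400, which is 69 full-or-partial $1,000 increments; reduction = 69 × $50 = $3,450, leaving $421.
Total: $25,375 + $421 = $25,796.

$25,796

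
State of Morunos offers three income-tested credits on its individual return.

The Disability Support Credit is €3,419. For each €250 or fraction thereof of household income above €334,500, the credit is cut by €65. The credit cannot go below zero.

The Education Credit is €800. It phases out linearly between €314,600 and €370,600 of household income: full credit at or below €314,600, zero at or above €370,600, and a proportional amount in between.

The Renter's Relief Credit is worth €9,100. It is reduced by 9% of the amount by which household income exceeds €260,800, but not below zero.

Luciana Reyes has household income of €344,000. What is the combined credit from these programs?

€2,941

Disability Support Credit: income exceeds €334,500 by €9,500, which is 38 full-or-partial €250 increments; reduction = 38 × €65 = €2,470, leaving €949.
Education Credit: €344,000 is €29,400 into a €56,000 phase-out range, leaving 26,600/56,000 of the credit: €800 × 26,600/56,000 = €380.
Renter's Relief Credit: 9% of the €83,200 excess over €260,800 is €7,488; credit = €9,100 − €7,488 = €1,612.
Total: €949 + €380 + €1,612 = €2,941.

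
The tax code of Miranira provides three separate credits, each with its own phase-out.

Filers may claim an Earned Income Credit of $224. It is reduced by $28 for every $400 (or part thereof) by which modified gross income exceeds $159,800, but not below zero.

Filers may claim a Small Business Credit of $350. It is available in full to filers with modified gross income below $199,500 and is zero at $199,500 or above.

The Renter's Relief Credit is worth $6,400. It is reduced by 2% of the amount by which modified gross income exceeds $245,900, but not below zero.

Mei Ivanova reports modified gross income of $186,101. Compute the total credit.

Earned Income Credit: income exceeds $159,800 by $26,301 → 66 increments × $28 = $1,848 ≥ base, so the credit is $0.
Small Business Credit: $186,101 is below the $199,500 cutoff, so the full $350 applies.
Renter's Relief Credit: $186,101 is at or below the $245,900 threshold, so the full $6,400 applies.
Total: $0 + $350 + $6,400 = $6,750.

$6,750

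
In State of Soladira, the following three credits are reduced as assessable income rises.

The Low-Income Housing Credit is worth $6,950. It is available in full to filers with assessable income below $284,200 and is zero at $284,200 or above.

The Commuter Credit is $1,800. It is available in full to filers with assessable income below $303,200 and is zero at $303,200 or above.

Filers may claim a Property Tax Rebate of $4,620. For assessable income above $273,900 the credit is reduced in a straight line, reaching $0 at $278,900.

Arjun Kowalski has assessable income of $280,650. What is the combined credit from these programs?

Low-Income Housing Credit: $280,650 is below the $284,200 cutoff, so the full $6,950 applies.
Commuter Credit: $280,650 is below the $303,200 cutoff, so the full $1,800 applies.
Property Tax Rebate: $280,650 is at or above $278,900, so the credit is $0.
Total: $6,950 + $1,800 + $0 = $8,750.

$8,750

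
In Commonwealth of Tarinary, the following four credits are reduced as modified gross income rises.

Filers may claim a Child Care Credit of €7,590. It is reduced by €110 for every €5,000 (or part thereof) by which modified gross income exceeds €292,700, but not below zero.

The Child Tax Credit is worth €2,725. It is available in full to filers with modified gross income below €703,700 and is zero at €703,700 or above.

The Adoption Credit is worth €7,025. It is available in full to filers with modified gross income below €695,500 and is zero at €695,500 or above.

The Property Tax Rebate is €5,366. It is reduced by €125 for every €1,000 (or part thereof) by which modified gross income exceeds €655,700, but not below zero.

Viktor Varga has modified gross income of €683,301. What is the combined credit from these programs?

Child Care Credit: income exceeds €292,700 by €390,601 → 79 increments × €110 = €8,690 ≥ base, so the credit is €0.
Child Tax Credit: €683,301 is below the €703,700 cutoff, so the full €2,725 applies.
Adoption Credit: €683,301 is below the €695,500 cutoff, so the full €7,025 applies.
Property Tax Rebate: income exceeds €655,700 by €27,601, which is 28 full-or-partial €1,000 increments; reduction = 28 × €125 = €3,500, leaving €1,866.
Total: €0 + €2,725 + €7,025 + €1,866 = €11,616.

€11,616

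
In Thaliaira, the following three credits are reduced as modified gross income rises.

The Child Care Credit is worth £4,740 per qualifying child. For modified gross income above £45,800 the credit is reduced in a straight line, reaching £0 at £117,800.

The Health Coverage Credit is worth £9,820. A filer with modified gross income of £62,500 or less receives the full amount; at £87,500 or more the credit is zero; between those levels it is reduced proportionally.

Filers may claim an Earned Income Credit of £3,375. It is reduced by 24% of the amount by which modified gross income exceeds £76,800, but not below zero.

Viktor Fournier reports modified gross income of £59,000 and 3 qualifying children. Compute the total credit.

£24,808

Child Care Credit: base = 3 × £4,740 = £14,220. £59,000 is £13,200 into a £72,000 phase-out range, leaving 58,800/72,000 of the credit: £14,220 × 58,800/72,000 = £11,613.
Health Coverage Credit: £59,000 is at or below the £62,500 threshold, so the full £9,820 applies.
Earned Income Credit: £59,000 is at or below the £76,800 threshold, so the full £3,375 applies.
Total: £11,613 + £9,820 + £3,375 = £24,808.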